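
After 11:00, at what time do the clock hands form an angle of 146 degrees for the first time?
At t minutes past 11:00, the hour hand is at 30 x 11 + 0.5t degrees and the minute hand is at 6t degrees.
The smaller angle between them is 146 degrees when |30H - 5.5t| = 146 or |30H - 5.5t| = 214.
With H = 11, solve 30 x 11 - 5.5t = +/- target for each target:
  t = (30 x 11 - 146) / 5.5 = 33.45
  t = (30 x 11 + 146) / 5.5 = 86.55 (outside (0, 60))
  t = (30 x 11 - 214) / 5.5 = 21.09
  t = (30 x 11 + 214) / 5.5 = 98.91 (outside (0, 60))
Valid solutions in (0, 60): {21.09, 33.45} minutes.
The first occurrence is t = 21.09 minutes.
The hands form a 146-degree angle at 21.09 minutes past 11:00.

Final answer: 21.09 minutes past 11:00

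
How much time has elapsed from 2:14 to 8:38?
From 2:14 to 8:38:
(8 x 60 + 38) - (2 x 60 + 14) = 518 - 134 = 384 minutes
= 6 hours and 24 minutes

Final answer: 6 hours and 24 minutes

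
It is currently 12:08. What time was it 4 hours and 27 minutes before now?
Starting time: 12:08 = 8 total minutes past 12:00
Subtracting: 4 hours and 27 minutes = 267 minutes
8 - 267 = -259 (negative, add 12 hours = 720) = 461 minutes
= 7 hours and 41 minutes past 12:00 = 7:41

Final answer: 7:41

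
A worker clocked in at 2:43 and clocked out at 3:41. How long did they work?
From 2:43 to 3:41:
(3 x 60 + 41) - (2 x 60 + 43) = 221 - 163 = 58 minutes
= 58 minutes

Final answer: 58 minutes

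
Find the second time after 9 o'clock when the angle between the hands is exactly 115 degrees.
At t minutes past 9:00, the hour hand is at 30 x 9 + 0.5t degrees and the minute hand is at 6t degrees.
The smaller angle between them is 115 degrees when |30H - 5.5t| = 115 or |30H - 5.5t| = 245.
With H = 9, solve 30 x 9 - 5.5t = +/- target for each target:
  t = (30 x 9 - 115) / 5.5 = 28.18
  t = (30 x 9 + 115) / 5.5 = 70 (outside (0, 60))
  t = (30 x 9 - 245) / 5.5 = 4.55
  t = (30 x 9 + 245) / 5.5 = 93.64 (outside (0, 60))
Valid solutions in (0, 60): {4.55, 28.18} minutes.
The second occurrence is t = 28.18 minutes.
The hands form a 115-degree angle at 28.18 minutes past 9:00.

Final answer: 28.18 minutes past 9:00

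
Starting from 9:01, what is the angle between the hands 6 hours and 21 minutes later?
First find the time 6 hours and 21 minutes after 9:01.
Total minutes: 9 x 60 + 1 + 6 x 60 + 21 = 922.
922 mod 720 = 202 minutes = 3:22.
Now compute the angle at 3:22:
Hour hand: 3 x 30 + 22 x 0.5 = 101 degrees
Minute hand: 22 x 6 = 132 degrees
Difference: |101 - 132| = 31 degrees
The angle is 31 degrees

Final answer: 31 degrees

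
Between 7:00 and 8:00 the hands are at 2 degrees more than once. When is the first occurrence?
At t minutes past 7:00, the hour hand is at 30 x 7 + 0.5t degrees and the minute hand is at 6t degrees.
The smaller angle between them is 2 degrees when |30H - 5.5t| = 2 or |30H - 5.5t| = 358.
With H = 7, solve 30 x 7 - 5.5t = +/- target for each target:
  t = (30 x 7 - 2) / 5.5 = 37.82
  t = (30 x 7 + 2) / 5.5 = 38.55
  t = (30 x 7 - 358) / 5.5 = -26.91 (outside (0, 60))
  t = (30 x 7 + 358) / 5.5 = 103.27 (outside (0, 60))
Valid solutions in (0, 60): {37.82, 38.55} minutes.
The first occurrence is t = 37.82 minutes.
The hands form a 2-degree angle at 37.82 minutes past 7:00.

Final answer: 37.82 minutes past 7:00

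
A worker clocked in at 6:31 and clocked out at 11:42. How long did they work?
From 6:31 to 11:42:
(11 x 60 + 42) - (6 x 60 + 31) = 702 - 391 = 311 minutes
= 5 hours and 11 minutes

Final answer: 5 hours and 11 minutes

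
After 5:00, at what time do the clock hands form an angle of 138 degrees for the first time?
At t minutes past 5:00, the hour hand is at 30 x 5 + 0.5t degrees and the minute hand is at 6t degrees.
The smaller angle between them is 138 degrees when |30H - 5.5t| = 138 or |30H - 5.5t| = 222.
With H = 5, solve 30 x 5 - 5.5t = +/- target for each target:
  t = (30 x 5 - 138) / 5.5 = 2.18
  t = (30 x 5 + 138) / 5.5 = 52.36
  t = (30 x 5 - 222) / 5.5 = -13.09 (outside (0, 60))
  t = (30 x 5 + 222) / 5.5 = 67.64 (outside (0, 60))
Valid solutions in (0, 60): {2.18, 52.36} minutes.
The first occurrence is t = 2.18 minutes.
The hands form a 138-degree angle at 2.18 minutes past 5:00.

Final answer: 2.18 minutes past 5:00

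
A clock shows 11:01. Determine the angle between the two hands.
Hour hand position: 11 x 30 + 1 x 0.5 = 330.5 degrees
Minute hand position: 1 x 6 = 6 degrees
Difference: |330.5 - 6| = 324.5 degrees
Since 324.5 > 180, the smaller angle is 360 - 324.5 = 35.5 degrees

Final answer: 35.5 degrees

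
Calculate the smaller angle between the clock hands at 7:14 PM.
Hour hand position: 7 x 30 + 14 x 0.5 = 217 degrees
Minute hand position: 14 x 6 = 84 degrees
Difference: |217 - 84| = 133 degrees
The angle between the hands is 133 degrees

Final answer: 133 degrees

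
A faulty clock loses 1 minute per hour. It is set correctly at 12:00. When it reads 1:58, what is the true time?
For every 60 true minutes, the faulty clock advances 59 minutes, so 1 faulty-clock minute corresponds to 60/59 true minutes.
From 12:00 to 1:58 on the faulty dial is 118 minutes.
True elapsed: 118 x 60/59 = 120 minutes = 2 hours.
True time: 12:00 + 2 hours = 2:00.

Final answer: 2:00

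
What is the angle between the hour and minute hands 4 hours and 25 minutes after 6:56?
First find the time 4 hours and 25 minutes after 6:56.
Total minutes: 6 x 60 + 56 + 4 x 60 + 25 = 681.
681 mod 720 = 681 minutes = 11:21.
Now compute the angle at 11:21:
Hour hand: 11 x 30 + 21 x 0.5 = 340.5 degrees
Minute hand: 21 x 6 = 126 degrees
Difference: |340.5 - 126| = 214.5 degrees
Smaller angle: 360 - 214.5 = 145.5 degrees

Final answer: 145.5 degrees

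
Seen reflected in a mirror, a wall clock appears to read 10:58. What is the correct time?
Reflection across the vertical (12-6) axis maps a hand at angle A degrees to (360 - A) degrees, which sends a reading of T minutes past 12:00 to (720 - T) minutes past 12:00.
Mirror reads 10:58 = 658 minutes past 12:00.
Actual time: (720 - 658) mod 720 = 62 minutes = 1:02.

Final answer: 1:02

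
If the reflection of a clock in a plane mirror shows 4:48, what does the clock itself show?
Reflection across the vertical (12-6) axis maps a hand at angle A degrees to (360 - A) degrees, which sends a reading of T minutes past 12:00 to (720 - T) minutes past 12:00.
Mirror reads 4:48 = 288 minutes past 12:00.
Actual time: (720 - 288) mod 720 = 432 minutes = 7:12.

Final answer: 7:12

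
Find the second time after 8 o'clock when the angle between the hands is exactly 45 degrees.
At t minutes past 8:00, the hour hand is at 30 x 8 + 0.5t degrees and the minute hand is at 6t degrees.
The smaller angle between them is 45 degrees when |30H - 5.5t| = 45 or |30H - 5.5t| = 315.
With H = 8, solve 30 x 8 - 5.5t = +/- target for each target:
  t = (30 x 8 - 45) / 5.5 = 35.45
  t = (30 x 8 + 45) / 5.5 = 51.82
  t = (30 x 8 - 315) / 5.5 = -13.64 (outside (0, 60))
  t = (30 x 8 + 315) / 5.5 = 100.91 (outside (0, 60))
Valid solutions in (0, 60): {35.45, 51.82} minutes.
The second occurrence is t = 51.82 minutes.
The hands form a 45-degree angle at 51.82 minutes past 8:00.

Final answer: 51.82 minutes past 8:00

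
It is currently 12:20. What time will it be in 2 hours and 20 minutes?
Starting time: 12:20
Adding 20 minutes to 20 minutes: 20 + 20 = 40 minutes
Adding 2 hours: 12 + 2 = 14 - 12 = 2
Final time: 2:40

Final answer: 2:40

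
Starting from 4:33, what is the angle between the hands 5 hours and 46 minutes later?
First find the time 5 hours and 46 minutes after 4:33.
Total minutes: 4 x 60 + 33 + 5 x 60 + 46 = 619.
619 mod 720 = 619 minutes = 10:19.
Now compute the angle at 10:19:
Hour hand: 10 x 30 + 19 x 0.5 = 309.5 degrees
Minute hand: 19 x 6 = 114 degrees
Difference: |309.5 - 114| = 195.5 degrees
Smaller angle: 360 - 195.5 = 164.5 degrees

Final answer: 164.5 degrees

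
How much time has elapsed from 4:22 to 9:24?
From 4:22 to 9:24:
(9 x 60 + 24) - (4 x 60 + 22) = 564 - 262 = 302 minutes
= 5 hours and 2 minutes

Final answer: 5 hours and 2 minutes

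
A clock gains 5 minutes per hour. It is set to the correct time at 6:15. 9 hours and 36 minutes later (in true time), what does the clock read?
For every 60 true minutes, the faulty clock advances 60 + 5 = 65 minutes.
True elapsed: 9 hours and 36 minutes = 576 minutes.
Faulty clock advances: 576 x 65/60 = 624 minutes (drift: 48 minutes ahead).
Shown time: 6:15 + 624 minutes = 4:39.

Final answer: 4:39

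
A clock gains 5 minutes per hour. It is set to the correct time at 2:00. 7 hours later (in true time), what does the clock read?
For every 60 true minutes, the faulty clock advances 60 + 5 = 65 minutes.
True elapsed: 7 hours = 420 minutes.
Faulty clock advances: 420 x 65/60 = 455 minutes (drift: 35 minutes ahead).
Shown time: 2:00 + 455 minutes = 9:35.

Final answer: 9:35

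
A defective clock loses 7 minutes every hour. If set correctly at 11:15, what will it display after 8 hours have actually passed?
For every 60 true minutes, the faulty clock advances 60 - 7 = 53 minutes.
True elapsed: 8 hours = 480 minutes.
Faulty clock advances: 480 x 53/60 = 424 minutes (drift: 56 minutes behind).
Shown time: 11:15 + 424 minutes = 6:19.

Final answer: 6:19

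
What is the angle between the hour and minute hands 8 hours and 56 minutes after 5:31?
First find the time 8 hours and 56 minutes after 5:31.
Total minutes: 5 x 60 + 31 + 8 x 60 + 56 = 867.
867 mod 720 = 147 minutes = 2:27.
Now compute the angle at 2:27:
Hour hand: 2 x 30 + 27 x 0.5 = 73.5 degrees
Minute hand: 27 x 6 = 162 degrees
Difference: |73.5 - 162| = 88.5 degrees
The angle is 88.5 degrees

Final answer: 88.5 degrees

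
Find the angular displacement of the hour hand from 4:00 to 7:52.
The hour hand moves 0.5 degrees per minute.
Time elapsed: 7:52 - 4:00 = 232 minutes
Angular displacement: 232 x 0.5 = 116 degrees

Final answer: 116 degrees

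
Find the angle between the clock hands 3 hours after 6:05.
First find the time 3 hours after 6:05.
Total minutes: 6 x 60 + 5 + 3 x 60 + 0 = 545.
545 mod 720 = 545 minutes = 9:05.
Now compute the angle at 9:05:
Hour hand: 9 x 30 + 5 x 0.5 = 272.5 degrees
Minute hand: 5 x 6 = 30 degrees
Difference: |272.5 - 30| = 242.5 degrees
Smaller angle: 360 - 242.5 = 117.5 degrees

Final answer: 117.5 degrees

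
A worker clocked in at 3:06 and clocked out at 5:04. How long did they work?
From 3:06 to 5:04:
(5 x 60 + 4) - (3 x 60 + 6) = 304 - 186 = 118 minutes
= 1 hour and 58 minutes

Final answer: 1 hour and 58 minutes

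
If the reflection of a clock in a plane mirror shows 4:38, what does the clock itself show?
Reflection across the vertical (12-6) axis maps a hand at angle A degrees to (360 - A) degrees, which sends a reading of T minutes past 12:00 to (720 - T) minutes past 12:00.
Mirror reads 4:38 = 278 minutes past 12:00.
Actual time: (720 - 278) mod 720 = 442 minutes = 7:22.

Final answer: 7:22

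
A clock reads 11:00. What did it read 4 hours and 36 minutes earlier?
Starting time: 11:00 = 660 total minutes past 12:00
Subtracting: 4 hours and 36 minutes = 276 minutes
660 - 276 = 384 minutes
= 6 hours and 24 minutes past 12:00 = 6:24

Final answer: 6:24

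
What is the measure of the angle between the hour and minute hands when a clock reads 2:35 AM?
Hour hand position: 2 x 30 + 35 x 0.5 = 77.5 degrees
Minute hand position: 35 x 6 = 210 degrees
Difference: |77.5 - 210| = 132.5 degrees
The angle between the hands is 132.5 degrees

Final answer: 132.5 degrees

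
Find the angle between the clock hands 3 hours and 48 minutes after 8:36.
First find the time 3 hours and 48 minutes after 8:36.
Total minutes: 8 x 60 + 36 + 3 x 60 + 48 = 744.
744 mod 720 = 24 minutes = 12:24.
Now compute the angle at 12:24:
Hour hand: 0 x 30 + 24 x 0.5 = 12 degrees
Minute hand: 24 x 6 = 144 degrees
Difference: |12 - 144| = 132 degrees
The angle is 132 degrees

Final answer: 132 degrees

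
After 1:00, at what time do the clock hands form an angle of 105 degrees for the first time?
At t minutes past 1:00, the hour hand is at 30 x 1 + 0.5t degrees and the minute hand is at 6t degrees.
The smaller angle between them is 105 degrees when |30H - 5.5t| = 105 or |30H - 5.5t| = 255.
With H = 1, solve 30 x 1 - 5.5t = +/- target for each target:
  t = (30 x 1 - 105) / 5.5 = -13.64 (outside (0, 60))
  t = (30 x 1 + 105) / 5.5 = 24.55
  t = (30 x 1 - 255) / 5.5 = -40.91 (outside (0, 60))
  t = (30 x 1 + 255) / 5.5 = 51.82
Valid solutions in (0, 60): {24.55, 51.82} minutes.
The first occurrence is t = 24.55 minutes.
The hands form a 105-degree angle at 24.55 minutes past 1:00.

Final answer: 24.55 minutes past 1:00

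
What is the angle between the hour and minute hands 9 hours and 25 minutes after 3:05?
First find the time 9 hours and 25 minutes after 3:05.
Total minutes: 3 x 60 + 5 + 9 x 60 + 25 = 750.
750 mod 720 = 30 minutes = 12:30.
Now compute the angle at 12:30:
Hour hand: 0 x 30 + 30 x 0.5 = 15 degrees
Minute hand: 30 x 6 = 180 degrees
Difference: |15 - 180| = 165 degrees
The angle is 165 degrees

Final answer: 165 degrees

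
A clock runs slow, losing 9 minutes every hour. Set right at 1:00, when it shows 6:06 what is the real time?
For every 60 true minutes, the faulty clock advances 51 minutes, so 1 faulty-clock minute corresponds to 60/51 true minutes.
From 1:00 to 6:06 on the faulty dial is 306 minutes.
True elapsed: 306 x 60/51 = 360 minutes = 6 hours.
True time: 1:00 + 6 hours = 7:00.

Final answer: 7:00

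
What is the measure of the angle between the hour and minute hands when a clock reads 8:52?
Hour hand position: 8 x 30 + 52 x 0.5 = 266 degrees
Minute hand position: 52 x 6 = 312 degrees
Difference: |266 - 312| = 46 degrees
The angle between the hands is 46 degrees

Final answer: 46 degrees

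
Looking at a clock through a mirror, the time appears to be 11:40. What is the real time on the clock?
Reflection across the vertical (12-6) axis maps a hand at angle A degrees to (360 - A) degrees, which sends a reading of T minutes past 12:00 to (720 - T) minutes past 12:00.
Mirror reads 11:40 = 700 minutes past 12:00.
Actual time: (720 - 700) mod 720 = 20 minutes = 12:20.

Final answer: 12:20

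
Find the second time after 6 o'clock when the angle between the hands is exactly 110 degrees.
At t minutes past 6:00, the hour hand is at 30 x 6 + 0.5t degrees and the minute hand is at 6t degrees.
The smaller angle between them is 110 degrees when |30H - 5.5t| = 110 or |30H - 5.5t| = 250.
With H = 6, solve 30 x 6 - 5.5t = +/- target for each target:
  t = (30 x 6 - 110) / 5.5 = 12.73
  t = (30 x 6 + 110) / 5.5 = 52.73
  t = (30 x 6 - 250) / 5.5 = -12.73 (outside (0, 60))
  t = (30 x 6 + 250) / 5.5 = 78.18 (outside (0, 60))
Valid solutions in (0, 60): {12.73, 52.73} minutes.
The second occurrence is t = 52.73 minutes.
The hands form a 110-degree angle at 52.73 minutes past 6:00.

Final answer: 52.73 minutes past 6:00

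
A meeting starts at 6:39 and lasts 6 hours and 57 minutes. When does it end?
Starting time: 6:39
Adding 57 minutes to 39 minutes: 39 + 57 = 96 minutes = 1 hour and 36 minutes
Adding 6 hours: 6 + 6 + 1 (carry) = 13 - 12 = 1
Final time: 1:36

Final answer: 1:36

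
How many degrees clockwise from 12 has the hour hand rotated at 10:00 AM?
The hour hand moves 30 degrees per hour and 0.5 degrees per minute.
At 10:00: (10) x 30 + 0 x 0.5 = 300 + 0 = 300 degrees

Final answer: 300 degrees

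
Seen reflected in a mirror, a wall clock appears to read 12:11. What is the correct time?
Reflection across the vertical (12-6) axis maps a hand at angle A degrees to (360 - A) degrees, which sends a reading of T minutes past 12:00 to (720 - T) minutes past 12:00.
Mirror reads 12:11 = 11 minutes past 12:00.
Actual time: (720 - 11) mod 720 = 709 minutes = 11:49.

Final answer: 11:49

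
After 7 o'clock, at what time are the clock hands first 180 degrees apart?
For hands to be 180 degrees apart: |30H - 5.5t| = 180
With H = 7: t = (30 x 7 + 180)/5.5 = 70.91 or t = (30 x 7 - 180)/5.5 = 5.45
First valid solution (0 < t < 60): t = 5.45 minutes
The hands are opposite at 5.45 minutes past 7:00.

Final answer: 5.45 minutes past 7:00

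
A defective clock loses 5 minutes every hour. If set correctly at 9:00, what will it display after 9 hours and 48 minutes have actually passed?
For every 60 true minutes, the faulty clock advances 60 - 5 = 55 minutes.
True elapsed: 9 hours and 48 minutes = 588 minutes.
Faulty clock advances: 588 x 55/60 = 539 minutes (drift: 49 minutes behind).
Shown time: 9:00 + 539 minutes = 5:59.

Final answer: 5:59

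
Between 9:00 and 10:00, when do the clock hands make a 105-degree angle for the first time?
At t minutes past 9:00, the hour hand is at 30 x 9 + 0.5t degrees and the minute hand is at 6t degrees.
The smaller angle between them is 105 degrees when |30H - 5.5t| = 105 or |30H - 5.5t| = 255.
With H = 9, solve 30 x 9 - 5.5t = +/- target for each target:
  t = (30 x 9 - 105) / 5.5 = 30
  t = (30 x 9 + 105) / 5.5 = 68.18 (outside (0, 60))
  t = (30 x 9 - 255) / 5.5 = 2.73
  t = (30 x 9 + 255) / 5.5 = 95.45 (outside (0, 60))
Valid solutions in (0, 60): {2.73, 30} minutes.
The first occurrence is t = 2.73 minutes.
The hands form a 105-degree angle at 2.73 minutes past 9:00.

Final answer: 2.73 minutes past 9:00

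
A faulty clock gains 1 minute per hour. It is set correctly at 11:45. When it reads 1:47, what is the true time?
For every 60 true minutes, the faulty clock advances 61 minutes, so 1 faulty-clock minute corresponds to 60/61 true minutes.
From 11:45 to 1:47 on the faulty dial is 122 minutes.
True elapsed: 122 x 60/61 = 120 minutes = 2 hours.
True time: 11:45 + 2 hours = 1:45.

Final answer: 1:45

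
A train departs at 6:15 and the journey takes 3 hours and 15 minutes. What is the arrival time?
Starting time: 6:15
Adding 15 minutes to 15 minutes: 15 + 15 = 30 minutes
Adding 3 hours: 6 + 3 = 9
Final time: 9:30

Final answer: 9:30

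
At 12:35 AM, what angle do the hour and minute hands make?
Hour hand position: 0 x 30 + 35 x 0.5 = 17.5 degrees
Minute hand position: 35 x 6 = 210 degrees
Difference: |17.5 - 210| = 192.5 degrees
Since 192.5 > 180, the smaller angle is 360 - 192.5 = 167.5 degrees

Final answer: 167.5 degrees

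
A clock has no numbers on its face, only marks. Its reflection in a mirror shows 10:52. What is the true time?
Reflection across the vertical (12-6) axis maps a hand at angle A degrees to (360 - A) degrees, which sends a reading of T minutes past 12:00 to (720 - T) minutes past 12:00.
Mirror reads 10:52 = 652 minutes past 12:00.
Actual time: (720 - 652) mod 720 = 68 minutes = 1:08.

Final answer: 1:08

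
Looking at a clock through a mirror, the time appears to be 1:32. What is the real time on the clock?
Reflection across the vertical (12-6) axis maps a hand at angle A degrees to (360 - A) degrees, which sends a reading of T minutes past 12:00 to (720 - T) minutes past 12:00.
Mirror reads 1:32 = 92 minutes past 12:00.
Actual time: (720 - 92) mod 720 = 628 minutes = 10:28.

Final answer: 10:28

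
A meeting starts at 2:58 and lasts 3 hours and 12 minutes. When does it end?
Starting time: 2:58
Adding 12 minutes to 58 minutes: 58 + 12 = 70 minutes = 1 hour and 10 minutes
Adding 3 hours: 2 + 3 + 1 (carry) = 6
Final time: 6:10

Final answer: 6:10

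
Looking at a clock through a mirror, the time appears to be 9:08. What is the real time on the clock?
Reflection across the vertical (12-6) axis maps a hand at angle A degrees to (360 - A) degrees, which sends a reading of T minutes past 12:00 to (720 - T) minutes past 12:00.
Mirror reads 9:08 = 548 minutes past 12:00.
Actual time: (720 - 548) mod 720 = 172 minutes = 2:52.

Final answer: 2:52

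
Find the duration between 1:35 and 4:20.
From 1:35 to 4:20:
(4 x 60 + 20) - (1 x 60 + 35) = 260 - 95 = 165 minutes
= 2 hours and 45 minutes

Final answer: 2 hours and 45 minutes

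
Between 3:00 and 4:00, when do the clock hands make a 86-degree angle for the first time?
At t minutes past 3:00, the hour hand is at 30 x 3 + 0.5t degrees and the minute hand is at 6t degrees.
The smaller angle between them is 86 degrees when |30H - 5.5t| = 86 or |30H - 5.5t| = 274.
With H = 3, solve 30 x 3 - 5.5t = +/- target for each target:
  t = (30 x 3 - 86) / 5.5 = 0.73
  t = (30 x 3 + 86) / 5.5 = 32
  t = (30 x 3 - 274) / 5.5 = -33.45 (outside (0, 60))
  t = (30 x 3 + 274) / 5.5 = 66.18 (outside (0, 60))
Valid solutions in (0, 60): {0.73, 32} minutes.
The first occurrence is t = 0.73 minutes.
The hands form a 86-degree angle at 0.73 minutes past 3:00.

Final answer: 0.73 minutes past 3:00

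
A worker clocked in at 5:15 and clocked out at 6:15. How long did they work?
From 5:15 to 6:15:
(6 x 60 + 15) - (5 x 60 + 15) = 375 - 315 = 60 minutes
= 1 hour

Final answer: 1 hour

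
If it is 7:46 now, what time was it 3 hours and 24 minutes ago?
Starting time: 7:46 = 466 total minutes past 12:00
Subtracting: 3 hours and 24 minutes = 204 minutes
466 - 204 = 262 minutes
= 4 hours and 22 minutes past 12:00 = 4:22

Final answer: 4:22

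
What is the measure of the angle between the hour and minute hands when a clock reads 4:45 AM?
Hour hand position: 4 x 30 + 45 x 0.5 = 142.5 degrees
Minute hand position: 45 x 6 = 270 degrees
Difference: |142.5 - 270| = 127.5 degrees
The angle between the hands is 127.5 degrees

Final answer: 127.5 degrees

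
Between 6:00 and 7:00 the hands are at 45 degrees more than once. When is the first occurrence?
At t minutes past 6:00, the hour hand is at 30 x 6 + 0.5t degrees and the minute hand is at 6t degrees.
The smaller angle between them is 45 degrees when |30H - 5.5t| = 45 or |30H - 5.5t| = 315.
With H = 6, solve 30 x 6 - 5.5t = +/- target for each target:
  t = (30 x 6 - 45) / 5.5 = 24.55
  t = (30 x 6 + 45) / 5.5 = 40.91
  t = (30 x 6 - 315) / 5.5 = -24.55 (outside (0, 60))
  t = (30 x 6 + 315) / 5.5 = 90 (outside (0, 60))
Valid solutions in (0, 60): {24.55, 40.91} minutes.
The first occurrence is t = 24.55 minutes.
The hands form a 45-degree angle at 24.55 minutes past 6:00.

Final answer: 24.55 minutes past 6:00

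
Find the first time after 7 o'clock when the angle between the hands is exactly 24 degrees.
At t minutes past 7:00, the hour hand is at 30 x 7 + 0.5t degrees and the minute hand is at 6t degrees.
The smaller angle between them is 24 degrees when |30H - 5.5t| = 24 or |30H - 5.5t| = 336.
With H = 7, solve 30 x 7 - 5.5t = +/- target for each target:
  t = (30 x 7 - 24) / 5.5 = 33.82
  t = (30 x 7 + 24) / 5.5 = 42.55
  t = (30 x 7 - 336) / 5.5 = -22.91 (outside (0, 60))
  t = (30 x 7 + 336) / 5.5 = 99.27 (outside (0, 60))
Valid solutions in (0, 60): {33.82, 42.55} minutes.
The first occurrence is t = 33.82 minutes.
The hands form a 24-degree angle at 33.82 minutes past 7:00.

Final answer: 33.82 minutes past 7:00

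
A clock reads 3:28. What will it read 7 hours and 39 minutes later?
Starting time: 3:28
Adding 39 minutes to 28 minutes: 28 + 39 = 67 minutes = 1 hour and 7 minutes
Adding 7 hours: 3 + 7 + 1 (carry) = 11
Final time: 11:07

Final answer: 11:07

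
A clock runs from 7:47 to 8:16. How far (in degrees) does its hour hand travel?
The hour hand moves 0.5 degrees per minute.
Time elapsed: 8:16 - 7:47 = 29 minutes
Angular displacement: 29 x 0.5 = 14.5 degrees

Final answer: 14.5 degrees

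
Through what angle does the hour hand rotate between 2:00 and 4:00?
The hour hand moves 0.5 degrees per minute.
Time elapsed: 4:00 - 2:00 = 120 minutes
Angular displacement: 120 x 0.5 = 60 degrees

Final answer: 60 degrees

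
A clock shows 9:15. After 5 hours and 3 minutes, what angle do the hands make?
First find the time 5 hours and 3 minutes after 9:15.
Total minutes: 9 x 60 + 15 + 5 x 60 + 3 = 858.
858 mod 720 = 138 minutes = 2:18.
Now compute the angle at 2:18:
Hour hand: 2 x 30 + 18 x 0.5 = 69 degrees
Minute hand: 18 x 6 = 108 degrees
Difference: |69 - 108| = 39 degrees
The angle is 39 degrees

Final answer: 39 degrees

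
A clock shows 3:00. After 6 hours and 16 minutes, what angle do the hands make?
First find the time 6 hours and 16 minutes after 3:00.
Total minutes: 3 x 60 + 0 + 6 x 60 + 16 = 556.
556 mod 720 = 556 minutes = 9:16.
Now compute the angle at 9:16:
Hour hand: 9 x 30 + 16 x 0.5 = 278 degrees
Minute hand: 16 x 6 = 96 degrees
Difference: |278 - 96| = 182 degrees
Smaller angle: 360 - 182 = 178 degrees

Final answer: 178 degrees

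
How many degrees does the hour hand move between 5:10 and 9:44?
The hour hand moves 0.5 degrees per minute.
Time elapsed: 9:44 - 5:10 = 274 minutes
Angular displacement: 274 x 0.5 = 137 degrees

Final answer: 137 degrees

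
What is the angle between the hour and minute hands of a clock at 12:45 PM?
Hour hand position: 0 x 30 + 45 x 0.5 = 22.5 degrees
Minute hand position: 45 x 6 = 270 degrees
Difference: |22.5 - 270| = 247.5 degrees
Since 247.5 > 180, the smaller angle is 360 - 247.5 = 112.5 degrees

Final answer: 112.5 degrees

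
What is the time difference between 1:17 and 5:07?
From 1:17 to 5:07:
(5 x 60 + 7) - (1 x 60 + 17) = 307 - 77 = 230 minutes
= 3 hours and 50 minutes

Final answer: 3 hours and 50 minutes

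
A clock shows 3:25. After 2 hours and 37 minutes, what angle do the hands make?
First find the time 2 hours and 37 minutes after 3:25.
Total minutes: 3 x 60 + 25 + 2 x 60 + 37 = 362.
362 mod 720 = 362 minutes = 6:02.
Now compute the angle at 6:02:
Hour hand: 6 x 30 + 2 x 0.5 = 181 degrees
Minute hand: 2 x 6 = 12 degrees
Difference: |181 - 12| = 169 degrees
The angle is 169 degrees

Final answer: 169 degrees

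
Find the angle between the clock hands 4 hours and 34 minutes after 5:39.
First find the time 4 hours and 34 minutes after 5:39.
Total minutes: 5 x 60 + 39 + 4 x 60 + 34 = 613.
613 mod 720 = 613 minutes = 10:13.
Now compute the angle at 10:13:
Hour hand: 10 x 30 + 13 x 0.5 = 306.5 degrees
Minute hand: 13 x 6 = 78 degrees
Difference: |306.5 - 78| = 228.5 degrees
Smaller angle: 360 - 228.5 = 131.5 degrees

Final answer: 131.5 degrees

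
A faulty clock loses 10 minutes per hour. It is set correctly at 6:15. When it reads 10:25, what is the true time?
For every 60 true minutes, the faulty clock advances 50 minutes, so 1 faulty-clock minute corresponds to 60/50 true minutes.
From 6:15 to 10:25 on the faulty dial is 250 minutes.
True elapsed: 250 x 60/50 = 300 minutes = 5 hours.
True time: 6:15 + 5 hours = 11:15.

Final answer: 11:15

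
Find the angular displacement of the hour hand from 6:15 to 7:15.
The hour hand moves 0.5 degrees per minute.
Time elapsed: 7:15 - 6:15 = 60 minutes
Angular displacement: 60 x 0.5 = 30 degrees

Final answer: 30 degrees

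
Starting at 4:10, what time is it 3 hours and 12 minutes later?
Starting time: 4:10
Adding 12 minutes to 10 minutes: 10 + 12 = 22 minutes
Adding 3 hours: 4 + 3 = 7
Final time: 7:22

Final answer: 7:22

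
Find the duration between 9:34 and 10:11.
From 9:34 to 10:11:
(10 x 60 + 11) - (9 x 60 + 34) = 611 - 574 = 37 minutes
= 37 minutes

Final answer: 37 minutes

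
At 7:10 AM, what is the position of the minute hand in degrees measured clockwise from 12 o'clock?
The minute hand moves 6 degrees per minute.
At 7:10: 10 x 6 = 60 degrees

Final answer: 60 degrees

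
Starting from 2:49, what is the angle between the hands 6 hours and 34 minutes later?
First find the time 6 hours and 34 minutes after 2:49.
Total minutes: 2 x 60 + 49 + 6 x 60 + 34 = 563.
563 mod 720 = 563 minutes = 9:23.
Now compute the angle at 9:23:
Hour hand: 9 x 30 + 23 x 0.5 = 281.5 degrees
Minute hand: 23 x 6 = 138 degrees
Difference: |281.5 - 138| = 143.5 degrees
The angle is 143.5 degrees

Final answer: 143.5 degrees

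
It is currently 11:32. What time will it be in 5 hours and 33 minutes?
Starting time: 11:32
Adding 33 minutes to 32 minutes: 32 + 33 = 65 minutes = 1 hour and 5 minutes
Adding 5 hours: 11 + 5 + 1 (carry) = 17 - 12 = 5
Final time: 5:05

Final answer: 5:05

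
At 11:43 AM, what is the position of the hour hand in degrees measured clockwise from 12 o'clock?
The hour hand moves 30 degrees per hour and 0.5 degrees per minute.
At 11:43: (11) x 30 + 43 x 0.5 = 330 + 21.5 = 351.5 degrees

Final answer: 351.5 degrees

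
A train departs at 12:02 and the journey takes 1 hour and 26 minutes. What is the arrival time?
Starting time: 12:02
Adding 26 minutes to 2 minutes: 2 + 26 = 28 minutes
Adding 1 hour: 12 + 1 = 13 - 12 = 1
Final time: 1:28

Final answer: 1:28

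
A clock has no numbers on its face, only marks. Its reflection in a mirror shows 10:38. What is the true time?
Reflection across the vertical (12-6) axis maps a hand at angle A degrees to (360 - A) degrees, which sends a reading of T minutes past 12:00 to (720 - T) minutes past 12:00.
Mirror reads 10:38 = 638 minutes past 12:00.
Actual time: (720 - 638) mod 720 = 82 minutes = 1:22.

Final answer: 1:22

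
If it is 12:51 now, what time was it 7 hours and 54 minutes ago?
Starting time: 12:51 = 51 total minutes past 12:00
Subtracting: 7 hours and 54 minutes = 474 minutes
51 - 474 = -423 (negative, add 12 hours = 720) = 297 minutes
= 4 hours and 57 minutes past 12:00 = 4:57

Final answer: 4:57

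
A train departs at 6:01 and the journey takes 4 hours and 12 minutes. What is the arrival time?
Starting time: 6:01
Adding 12 minutes to 1 minute: 1 + 12 = 13 minutes
Adding 4 hours: 6 + 4 = 10
Final time: 10:13

Final answer: 10:13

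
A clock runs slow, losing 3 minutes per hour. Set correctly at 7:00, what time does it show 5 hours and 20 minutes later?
For every 60 true minutes, the faulty clock advances 60 - 3 = 57 minutes.
True elapsed: 5 hours and 20 minutes = 320 minutes.
Faulty clock advances: 320 x 57/60 = 304 minutes (drift: 16 minutes behind).
Shown time: 7:00 + 304 minutes = 12:04.

Final answer: 12:04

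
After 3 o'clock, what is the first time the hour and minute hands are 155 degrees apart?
At t minutes past 3:00, the hour hand is at 30 x 3 + 0.5t degrees and the minute hand is at 6t degrees.
The smaller angle between them is 155 degrees when |30H - 5.5t| = 155 or |30H - 5.5t| = 205.
With H = 3, solve 30 x 3 - 5.5t = +/- target for each target:
  t = (30 x 3 - 155) / 5.5 = -11.82 (outside (0, 60))
  t = (30 x 3 + 155) / 5.5 = 44.55
  t = (30 x 3 - 205) / 5.5 = -20.91 (outside (0, 60))
  t = (30 x 3 + 205) / 5.5 = 53.64
Valid solutions in (0, 60): {44.55, 53.64} minutes.
The first occurrence is t = 44.55 minutes.
The hands form a 155-degree angle at 44.55 minutes past 3:00.

Final answer: 44.55 minutes past 3:00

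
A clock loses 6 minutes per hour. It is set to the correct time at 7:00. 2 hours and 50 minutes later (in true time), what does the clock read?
For every 60 true minutes, the faulty clock advances 60 - 6 = 54 minutes.
True elapsed: 2 hours and 50 minutes = 170 minutes.
Faulty clock advances: 170 x 54/60 = 153 minutes (drift: 17 minutes behind).
Shown time: 7:00 + 153 minutes = 9:33.

Final answer: 9:33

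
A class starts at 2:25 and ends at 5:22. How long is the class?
From 2:25 to 5:22:
(5 x 60 + 22) - (2 x 60 + 25) = 322 - 145 = 177 minutes
= 2 hours and 57 minutes

Final answer: 2 hours and 57 minutes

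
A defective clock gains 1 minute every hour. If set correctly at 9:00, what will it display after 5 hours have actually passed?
For every 60 true minutes, the faulty clock advances 60 + 1 = 61 minutes.
True elapsed: 5 hours = 300 minutes.
Faulty clock advances: 300 x 61/60 = 305 minutes (drift: 5 minutes ahead).
Shown time: 9:00 + 305 minutes = 2:05.

Final answer: 2:05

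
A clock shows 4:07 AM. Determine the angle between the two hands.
Hour hand position: 4 x 30 + 7 x 0.5 = 123.5 degrees
Minute hand position: 7 x 6 = 42 degrees
Difference: |123.5 - 42| = 81.5 degrees
The angle between the hands is 81.5 degrees

Final answer: 81.5 degrees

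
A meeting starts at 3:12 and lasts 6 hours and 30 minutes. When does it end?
Starting time: 3:12
Adding 30 minutes to 12 minutes: 12 + 30 = 42 minutes
Adding 6 hours: 3 + 6 = 9
Final time: 9:42

Final answer: 9:42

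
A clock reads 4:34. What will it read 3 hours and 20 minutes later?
Starting time: 4:34
Adding 20 minutes to 34 minutes: 34 + 20 = 54 minutes
Adding 3 hours: 4 + 3 = 7
Final time: 7:54

Final answer: 7:54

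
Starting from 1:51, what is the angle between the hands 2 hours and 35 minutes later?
First find the time 2 hours and 35 minutes after 1:51.
Total minutes: 1 x 60 + 51 + 2 x 60 + 35 = 266.
266 mod 720 = 266 minutes = 4:26.
Now compute the angle at 4:26:
Hour hand: 4 x 30 + 26 x 0.5 = 133 degrees
Minute hand: 26 x 6 = 156 degrees
Difference: |133 - 156| = 23 degrees
The angle is 23 degrees

Final answer: 23 degrees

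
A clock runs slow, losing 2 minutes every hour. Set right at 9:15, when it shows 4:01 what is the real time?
For every 60 true minutes, the faulty clock advances 58 minutes, so 1 faulty-clock minute corresponds to 60/58 true minutes.
From 9:15 to 4:01 on the faulty dial is 406 minutes.
True elapsed: 406 x 60/58 = 420 minutes = 7 hours.
True time: 9:15 + 7 hours = 4:15.

Final answer: 4:15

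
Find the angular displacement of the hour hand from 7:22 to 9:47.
The hour hand moves 0.5 degrees per minute.
Time elapsed: 9:47 - 7:22 = 145 minutes
Angular displacement: 145 x 0.5 = 72.5 degrees

Final answer: 72.5 degrees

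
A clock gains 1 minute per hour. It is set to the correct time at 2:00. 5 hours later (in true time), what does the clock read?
For every 60 true minutes, the faulty clock advances 60 + 1 = 61 minutes.
True elapsed: 5 hours = 300 minutes.
Faulty clock advances: 300 x 61/60 = 305 minutes (drift: 5 minutes ahead).
Shown time: 2:00 + 305 minutes = 7:05.

Final answer: 7:05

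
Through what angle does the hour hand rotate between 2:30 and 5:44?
The hour hand moves 0.5 degrees per minute.
Time elapsed: 5:44 - 2:30 = 194 minutes
Angular displacement: 194 x 0.5 = 97 degrees

Final answer: 97 degrees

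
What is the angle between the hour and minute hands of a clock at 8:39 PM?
Hour hand position: 8 x 30 + 39 x 0.5 = 259.5 degrees
Minute hand position: 39 x 6 = 234 degrees
Difference: |259.5 - 234| = 25.5 degrees
The angle between the hands is 25.5 degrees

Final answer: 25.5 degrees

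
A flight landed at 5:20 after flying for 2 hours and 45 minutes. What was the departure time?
Starting time: 5:20 = 320 total minutes past 12:00
Subtracting: 2 hours and 45 minutes = 165 minutes
320 - 165 = 155 minutes
= 2 hours and 35 minutes past 12:00 = 2:35

Final answer: 2:35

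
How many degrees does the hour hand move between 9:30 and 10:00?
The hour hand moves 0.5 degrees per minute.
Time elapsed: 10:00 - 9:30 = 30 minutes
Angular displacement: 30 x 0.5 = 15 degrees

Final answer: 15 degrees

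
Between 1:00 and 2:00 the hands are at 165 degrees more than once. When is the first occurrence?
At t minutes past 1:00, the hour hand is at 30 x 1 + 0.5t degrees and the minute hand is at 6t degrees.
The smaller angle between them is 165 degrees when |30H - 5.5t| = 165 or |30H - 5.5t| = 195.
With H = 1, solve 30 x 1 - 5.5t = +/- target for each target:
  t = (30 x 1 - 165) / 5.5 = -24.55 (outside (0, 60))
  t = (30 x 1 + 165) / 5.5 = 35.45
  t = (30 x 1 - 195) / 5.5 = -30 (outside (0, 60))
  t = (30 x 1 + 195) / 5.5 = 40.91
Valid solutions in (0, 60): {35.45, 40.91} minutes.
The first occurrence is t = 35.45 minutes.
The hands form a 165-degree angle at 35.45 minutes past 1:00.

Final answer: 35.45 minutes past 1:00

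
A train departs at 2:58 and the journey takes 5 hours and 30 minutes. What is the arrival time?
Starting time: 2:58
Adding 30 minutes to 58 minutes: 58 + 30 = 88 minutes = 1 hour and 28 minutes
Adding 5 hours: 2 + 5 + 1 (carry) = 8
Final time: 8:28

Final answer: 8:28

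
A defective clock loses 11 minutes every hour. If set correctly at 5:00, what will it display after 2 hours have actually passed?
For every 60 true minutes, the faulty clock advances 60 - 11 = 49 minutes.
True elapsed: 2 hours = 120 minutes.
Faulty clock advances: 120 x 49/60 = 98 minutes (drift: 22 minutes behind).
Shown time: 5:00 + 98 minutes = 6:38.

Final answer: 6:38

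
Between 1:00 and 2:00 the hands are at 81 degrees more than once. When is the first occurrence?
At t minutes past 1:00, the hour hand is at 30 x 1 + 0.5t degrees and the minute hand is at 6t degrees.
The smaller angle between them is 81 degrees when |30H - 5.5t| = 81 or |30H - 5.5t| = 279.
With H = 1, solve 30 x 1 - 5.5t = +/- target for each target:
  t = (30 x 1 - 81) / 5.5 = -9.27 (outside (0, 60))
  t = (30 x 1 + 81) / 5.5 = 20.18
  t = (30 x 1 - 279) / 5.5 = -45.27 (outside (0, 60))
  t = (30 x 1 + 279) / 5.5 = 56.18
Valid solutions in (0, 60): {20.18, 56.18} minutes.
The first occurrence is t = 20.18 minutes.
The hands form a 81-degree angle at 20.18 minutes past 1:00.

Final answer: 20.18 minutes past 1:00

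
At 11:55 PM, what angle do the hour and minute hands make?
Hour hand position: 11 x 30 + 55 x 0.5 = 357.5 degrees
Minute hand position: 55 x 6 = 330 degrees
Difference: |357.5 - 330| = 27.5 degrees
The angle between the hands is 27.5 degrees

Final answer: 27.5 degrees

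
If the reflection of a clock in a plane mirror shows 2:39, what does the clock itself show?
Reflection across the vertical (12-6) axis maps a hand at angle A degrees to (360 - A) degrees, which sends a reading of T minutes past 12:00 to (720 - T) minutes past 12:00.
Mirror reads 2:39 = 159 minutes past 12:00.
Actual time: (720 - 159) mod 720 = 561 minutes = 9:21.

Final answer: 9:21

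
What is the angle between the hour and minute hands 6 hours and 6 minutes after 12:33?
First find the time 6 hours and 6 minutes after 12:33.
Total minutes: 12 x 60 + 33 + 6 x 60 + 6 = 1119.
1119 mod 720 = 399 minutes = 6:39.
Now compute the angle at 6:39:
Hour hand: 6 x 30 + 39 x 0.5 = 199.5 degrees
Minute hand: 39 x 6 = 234 degrees
Difference: |199.5 - 234| = 34.5 degrees
The angle is 34.5 degrees

Final answer: 34.5 degrees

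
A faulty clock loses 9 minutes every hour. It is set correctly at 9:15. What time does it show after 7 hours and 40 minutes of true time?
For every 60 true minutes, the faulty clock advances 60 - 9 = 51 minutes.
True elapsed: 7 hours and 40 minutes = 460 minutes.
Faulty clock advances: 460 x 51/60 = 391 minutes (drift: 69 minutes behind).
Shown time: 9:15 + 391 minutes = 3:46.

Final answer: 3:46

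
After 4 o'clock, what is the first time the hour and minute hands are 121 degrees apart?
At t minutes past 4:00, the hour hand is at 30 x 4 + 0.5t degrees and the minute hand is at 6t degrees.
The smaller angle between them is 121 degrees when |30H - 5.5t| = 121 or |30H - 5.5t| = 239.
With H = 4, solve 30 x 4 - 5.5t = +/- target for each target:
  t = (30 x 4 - 121) / 5.5 = -0.18 (outside (0, 60))
  t = (30 x 4 + 121) / 5.5 = 43.82
  t = (30 x 4 - 239) / 5.5 = -21.64 (outside (0, 60))
  t = (30 x 4 + 239) / 5.5 = 65.27 (outside (0, 60))
Valid solutions in (0, 60): {43.82} minutes.
The first occurrence is t = 43.82 minutes.
The hands form a 121-degree angle at 43.82 minutes past 4:00.

Final answer: 43.82 minutes past 4:00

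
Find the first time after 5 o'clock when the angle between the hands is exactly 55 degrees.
At t minutes past 5:00, the hour hand is at 30 x 5 + 0.5t degrees and the minute hand is at 6t degrees.
The smaller angle between them is 55 degrees when |30H - 5.5t| = 55 or |30H - 5.5t| = 305.
With H = 5, solve 30 x 5 - 5.5t = +/- target for each target:
  t = (30 x 5 - 55) / 5.5 = 17.27
  t = (30 x 5 + 55) / 5.5 = 37.27
  t = (30 x 5 - 305) / 5.5 = -28.18 (outside (0, 60))
  t = (30 x 5 + 305) / 5.5 = 82.73 (outside (0, 60))
Valid solutions in (0, 60): {17.27, 37.27} minutes.
The first occurrence is t = 17.27 minutes.
The hands form a 55-degree angle at 17.27 minutes past 5:00.

Final answer: 17.27 minutes past 5:00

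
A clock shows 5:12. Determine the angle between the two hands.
Hour hand position: 5 x 30 + 12 x 0.5 = 156 degrees
Minute hand position: 12 x 6 = 72 degrees
Difference: |156 - 72| = 84 degrees
The angle between the hands is 84 degrees

Final answer: 84 degrees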